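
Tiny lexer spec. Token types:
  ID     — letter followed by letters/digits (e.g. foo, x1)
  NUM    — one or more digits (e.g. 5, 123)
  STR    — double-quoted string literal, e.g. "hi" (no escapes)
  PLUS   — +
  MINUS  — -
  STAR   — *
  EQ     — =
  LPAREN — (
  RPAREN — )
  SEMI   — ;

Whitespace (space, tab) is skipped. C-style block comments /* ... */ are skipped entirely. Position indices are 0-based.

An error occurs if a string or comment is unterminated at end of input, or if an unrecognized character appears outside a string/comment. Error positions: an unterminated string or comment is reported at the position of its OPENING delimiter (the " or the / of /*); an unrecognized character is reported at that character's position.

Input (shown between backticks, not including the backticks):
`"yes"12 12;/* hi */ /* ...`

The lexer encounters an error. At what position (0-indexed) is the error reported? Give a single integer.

pos=0: enter STRING mode
pos=0: emit STR "yes" (now at pos=5)
pos=5: emit NUM '12' (now at pos=7)
pos=8: emit NUM '12' (now at pos=10)
pos=10: emit SEMI ';'
pos=11: enter COMMENT mode (saw '/*')
exit COMMENT mode (now at pos=19)
pos=20: enter COMMENT mode (saw '/*')
pos=20: ERROR — unterminated comment (reached EOF)

Answer: 20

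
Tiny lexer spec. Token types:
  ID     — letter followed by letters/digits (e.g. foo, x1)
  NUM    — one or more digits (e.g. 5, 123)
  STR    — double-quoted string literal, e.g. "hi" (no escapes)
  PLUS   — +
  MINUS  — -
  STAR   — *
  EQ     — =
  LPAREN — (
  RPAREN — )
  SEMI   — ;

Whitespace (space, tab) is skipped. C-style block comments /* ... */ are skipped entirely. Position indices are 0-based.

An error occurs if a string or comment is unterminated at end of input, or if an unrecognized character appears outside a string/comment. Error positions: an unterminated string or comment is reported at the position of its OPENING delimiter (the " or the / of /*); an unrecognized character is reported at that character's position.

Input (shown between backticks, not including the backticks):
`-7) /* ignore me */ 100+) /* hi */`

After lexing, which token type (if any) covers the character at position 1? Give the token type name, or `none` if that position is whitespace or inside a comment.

Answer: NUM

Derivation:
pos=0: emit MINUS '-'
pos=1: emit NUM '7' (now at pos=2)
pos=2: emit RPAREN ')'
pos=4: enter COMMENT mode (saw '/*')
exit COMMENT mode (now at pos=19)
pos=20: emit NUM '100' (now at pos=23)
pos=23: emit PLUS '+'
pos=24: emit RPAREN ')'
pos=26: enter COMMENT mode (saw '/*')
exit COMMENT mode (now at pos=34)
DONE. 6 tokens: [MINUS, NUM, RPAREN, NUM, PLUS, RPAREN]
Position 1: char is '7' -> NUM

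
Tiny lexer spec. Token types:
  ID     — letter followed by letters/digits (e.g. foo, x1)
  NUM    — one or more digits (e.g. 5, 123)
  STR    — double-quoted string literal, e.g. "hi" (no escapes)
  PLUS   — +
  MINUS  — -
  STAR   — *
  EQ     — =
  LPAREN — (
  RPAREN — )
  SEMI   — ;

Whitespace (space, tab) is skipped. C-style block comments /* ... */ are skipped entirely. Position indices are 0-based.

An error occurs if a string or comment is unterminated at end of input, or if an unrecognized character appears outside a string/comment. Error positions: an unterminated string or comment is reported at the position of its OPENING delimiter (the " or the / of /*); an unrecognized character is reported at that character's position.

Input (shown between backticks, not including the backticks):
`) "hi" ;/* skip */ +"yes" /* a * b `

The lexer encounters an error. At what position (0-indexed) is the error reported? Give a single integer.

Answer: 26

Derivation:
pos=0: emit RPAREN ')'
pos=2: enter STRING mode
pos=2: emit STR "hi" (now at pos=6)
pos=7: emit SEMI ';'
pos=8: enter COMMENT mode (saw '/*')
exit COMMENT mode (now at pos=18)
pos=19: emit PLUS '+'
pos=20: enter STRING mode
pos=20: emit STR "yes" (now at pos=25)
pos=26: enter COMMENT mode (saw '/*')
pos=26: ERROR — unterminated comment (reached EOF)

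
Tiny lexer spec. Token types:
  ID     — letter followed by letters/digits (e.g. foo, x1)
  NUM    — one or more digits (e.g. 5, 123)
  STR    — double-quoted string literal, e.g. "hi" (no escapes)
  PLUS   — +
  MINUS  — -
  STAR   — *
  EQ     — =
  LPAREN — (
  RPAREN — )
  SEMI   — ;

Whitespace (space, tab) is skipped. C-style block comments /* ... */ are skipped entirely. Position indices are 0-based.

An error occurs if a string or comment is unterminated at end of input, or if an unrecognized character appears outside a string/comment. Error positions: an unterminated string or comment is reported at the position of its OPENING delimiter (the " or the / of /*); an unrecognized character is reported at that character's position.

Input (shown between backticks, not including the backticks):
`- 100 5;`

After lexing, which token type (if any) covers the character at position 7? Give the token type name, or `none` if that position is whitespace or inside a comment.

pos=0: emit MINUS '-'
pos=2: emit NUM '100' (now at pos=5)
pos=6: emit NUM '5' (now at pos=7)
pos=7: emit SEMI ';'
DONE. 4 tokens: [MINUS, NUM, NUM, SEMI]
Position 7: char is ';' -> SEMI

Answer: SEMI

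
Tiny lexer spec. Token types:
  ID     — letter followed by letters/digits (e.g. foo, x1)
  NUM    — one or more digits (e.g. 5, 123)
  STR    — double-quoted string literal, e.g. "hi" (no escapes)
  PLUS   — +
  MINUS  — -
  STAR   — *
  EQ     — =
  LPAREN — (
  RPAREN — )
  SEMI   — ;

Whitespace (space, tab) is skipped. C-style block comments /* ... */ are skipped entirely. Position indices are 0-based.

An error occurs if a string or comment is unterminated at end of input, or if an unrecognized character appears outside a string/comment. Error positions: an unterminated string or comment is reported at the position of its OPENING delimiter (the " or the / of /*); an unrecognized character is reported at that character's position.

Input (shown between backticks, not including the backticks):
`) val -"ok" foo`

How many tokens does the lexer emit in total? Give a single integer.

pos=0: emit RPAREN ')'
pos=2: emit ID 'val' (now at pos=5)
pos=6: emit MINUS '-'
pos=7: enter STRING mode
pos=7: emit STR "ok" (now at pos=11)
pos=12: emit ID 'foo' (now at pos=15)
DONE. 5 tokens: [RPAREN, ID, MINUS, STR, ID]

Answer: 5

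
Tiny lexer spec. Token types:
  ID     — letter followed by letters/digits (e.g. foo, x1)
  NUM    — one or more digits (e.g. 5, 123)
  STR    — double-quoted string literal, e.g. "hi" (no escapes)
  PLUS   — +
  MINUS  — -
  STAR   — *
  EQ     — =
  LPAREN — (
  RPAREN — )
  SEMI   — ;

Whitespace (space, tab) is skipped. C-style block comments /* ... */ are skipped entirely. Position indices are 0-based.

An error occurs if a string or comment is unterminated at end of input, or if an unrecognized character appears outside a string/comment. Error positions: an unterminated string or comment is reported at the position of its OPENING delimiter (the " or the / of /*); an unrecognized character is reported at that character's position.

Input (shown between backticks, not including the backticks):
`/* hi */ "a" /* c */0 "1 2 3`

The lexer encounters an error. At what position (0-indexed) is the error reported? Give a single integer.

Answer: 22

Derivation:
pos=0: enter COMMENT mode (saw '/*')
exit COMMENT mode (now at pos=8)
pos=9: enter STRING mode
pos=9: emit STR "a" (now at pos=12)
pos=13: enter COMMENT mode (saw '/*')
exit COMMENT mode (now at pos=20)
pos=20: emit NUM '0' (now at pos=21)
pos=22: enter STRING mode
pos=22: ERROR — unterminated string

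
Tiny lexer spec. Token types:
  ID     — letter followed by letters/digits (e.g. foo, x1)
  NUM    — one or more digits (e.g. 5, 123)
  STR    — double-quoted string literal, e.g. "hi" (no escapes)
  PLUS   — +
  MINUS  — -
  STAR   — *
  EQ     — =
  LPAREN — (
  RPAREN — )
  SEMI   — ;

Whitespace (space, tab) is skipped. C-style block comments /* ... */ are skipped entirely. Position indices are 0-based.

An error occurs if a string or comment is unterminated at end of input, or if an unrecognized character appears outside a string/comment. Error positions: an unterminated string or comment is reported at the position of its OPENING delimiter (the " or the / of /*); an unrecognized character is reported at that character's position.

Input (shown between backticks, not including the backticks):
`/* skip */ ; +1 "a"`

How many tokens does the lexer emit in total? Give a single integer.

pos=0: enter COMMENT mode (saw '/*')
exit COMMENT mode (now at pos=10)
pos=11: emit SEMI ';'
pos=13: emit PLUS '+'
pos=14: emit NUM '1' (now at pos=15)
pos=16: enter STRING mode
pos=16: emit STR "a" (now at pos=19)
DONE. 4 tokens: [SEMI, PLUS, NUM, STR]

Answer: 4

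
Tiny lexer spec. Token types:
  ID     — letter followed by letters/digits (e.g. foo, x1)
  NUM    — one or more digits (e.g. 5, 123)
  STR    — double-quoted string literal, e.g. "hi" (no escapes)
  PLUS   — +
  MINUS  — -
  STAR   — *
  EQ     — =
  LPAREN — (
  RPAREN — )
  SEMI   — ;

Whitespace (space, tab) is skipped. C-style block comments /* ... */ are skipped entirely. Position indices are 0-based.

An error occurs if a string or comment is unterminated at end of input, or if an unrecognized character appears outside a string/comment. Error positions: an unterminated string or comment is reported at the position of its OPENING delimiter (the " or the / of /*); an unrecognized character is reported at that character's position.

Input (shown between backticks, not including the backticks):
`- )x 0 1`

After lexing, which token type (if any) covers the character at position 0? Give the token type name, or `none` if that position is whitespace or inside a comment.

Answer: MINUS

Derivation:
pos=0: emit MINUS '-'
pos=2: emit RPAREN ')'
pos=3: emit ID 'x' (now at pos=4)
pos=5: emit NUM '0' (now at pos=6)
pos=7: emit NUM '1' (now at pos=8)
DONE. 5 tokens: [MINUS, RPAREN, ID, NUM, NUM]
Position 0: char is '-' -> MINUS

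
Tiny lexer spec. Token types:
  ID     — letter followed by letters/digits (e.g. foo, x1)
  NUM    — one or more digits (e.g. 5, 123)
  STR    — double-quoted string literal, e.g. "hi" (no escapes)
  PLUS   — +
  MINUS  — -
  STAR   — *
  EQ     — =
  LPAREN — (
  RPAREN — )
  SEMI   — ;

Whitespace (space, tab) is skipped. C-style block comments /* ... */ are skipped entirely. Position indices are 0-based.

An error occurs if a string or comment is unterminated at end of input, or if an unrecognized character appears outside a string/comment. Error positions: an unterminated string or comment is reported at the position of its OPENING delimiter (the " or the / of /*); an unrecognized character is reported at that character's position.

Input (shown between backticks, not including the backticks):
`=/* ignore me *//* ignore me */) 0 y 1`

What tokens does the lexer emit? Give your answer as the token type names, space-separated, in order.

pos=0: emit EQ '='
pos=1: enter COMMENT mode (saw '/*')
exit COMMENT mode (now at pos=16)
pos=16: enter COMMENT mode (saw '/*')
exit COMMENT mode (now at pos=31)
pos=31: emit RPAREN ')'
pos=33: emit NUM '0' (now at pos=34)
pos=35: emit ID 'y' (now at pos=36)
pos=37: emit NUM '1' (now at pos=38)
DONE. 5 tokens: [EQ, RPAREN, NUM, ID, NUM]

Answer: EQ RPAREN NUM ID NUM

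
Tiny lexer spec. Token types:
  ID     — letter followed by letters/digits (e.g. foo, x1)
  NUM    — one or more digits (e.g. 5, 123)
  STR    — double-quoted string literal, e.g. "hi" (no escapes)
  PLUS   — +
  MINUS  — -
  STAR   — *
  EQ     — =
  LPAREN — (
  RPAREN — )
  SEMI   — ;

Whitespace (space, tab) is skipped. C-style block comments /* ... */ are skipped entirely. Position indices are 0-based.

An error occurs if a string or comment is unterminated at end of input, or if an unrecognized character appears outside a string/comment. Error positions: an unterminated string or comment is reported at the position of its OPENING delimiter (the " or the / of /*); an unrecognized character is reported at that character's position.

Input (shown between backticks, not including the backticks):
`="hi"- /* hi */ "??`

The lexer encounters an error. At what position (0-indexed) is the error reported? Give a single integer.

Answer: 16

Derivation:
pos=0: emit EQ '='
pos=1: enter STRING mode
pos=1: emit STR "hi" (now at pos=5)
pos=5: emit MINUS '-'
pos=7: enter COMMENT mode (saw '/*')
exit COMMENT mode (now at pos=15)
pos=16: enter STRING mode
pos=16: ERROR — unterminated string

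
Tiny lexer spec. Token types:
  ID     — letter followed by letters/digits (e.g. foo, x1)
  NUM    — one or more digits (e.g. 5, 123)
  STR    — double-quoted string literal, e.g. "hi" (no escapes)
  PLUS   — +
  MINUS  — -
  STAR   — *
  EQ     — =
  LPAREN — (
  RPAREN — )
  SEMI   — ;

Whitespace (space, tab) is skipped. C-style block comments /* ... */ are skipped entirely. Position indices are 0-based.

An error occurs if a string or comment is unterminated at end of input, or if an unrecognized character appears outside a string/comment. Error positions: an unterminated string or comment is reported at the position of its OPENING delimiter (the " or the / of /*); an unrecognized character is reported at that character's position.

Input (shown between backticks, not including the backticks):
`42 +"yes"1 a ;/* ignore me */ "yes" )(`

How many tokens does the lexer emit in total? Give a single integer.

pos=0: emit NUM '42' (now at pos=2)
pos=3: emit PLUS '+'
pos=4: enter STRING mode
pos=4: emit STR "yes" (now at pos=9)
pos=9: emit NUM '1' (now at pos=10)
pos=11: emit ID 'a' (now at pos=12)
pos=13: emit SEMI ';'
pos=14: enter COMMENT mode (saw '/*')
exit COMMENT mode (now at pos=29)
pos=30: enter STRING mode
pos=30: emit STR "yes" (now at pos=35)
pos=36: emit RPAREN ')'
pos=37: emit LPAREN '('
DONE. 9 tokens: [NUM, PLUS, STR, NUM, ID, SEMI, STR, RPAREN, LPAREN]

Answer: 9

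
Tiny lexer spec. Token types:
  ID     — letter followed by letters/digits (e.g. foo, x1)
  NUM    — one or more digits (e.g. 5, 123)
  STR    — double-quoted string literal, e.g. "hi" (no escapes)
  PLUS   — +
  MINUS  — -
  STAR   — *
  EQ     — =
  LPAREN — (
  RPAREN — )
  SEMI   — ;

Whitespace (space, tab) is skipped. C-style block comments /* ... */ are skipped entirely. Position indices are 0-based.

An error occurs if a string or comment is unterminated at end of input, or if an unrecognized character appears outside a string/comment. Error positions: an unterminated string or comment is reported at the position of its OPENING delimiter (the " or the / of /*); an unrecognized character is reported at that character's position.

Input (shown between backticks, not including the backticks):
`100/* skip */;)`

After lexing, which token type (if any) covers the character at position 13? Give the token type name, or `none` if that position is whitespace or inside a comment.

Answer: SEMI

Derivation:
pos=0: emit NUM '100' (now at pos=3)
pos=3: enter COMMENT mode (saw '/*')
exit COMMENT mode (now at pos=13)
pos=13: emit SEMI ';'
pos=14: emit RPAREN ')'
DONE. 3 tokens: [NUM, SEMI, RPAREN]
Position 13: char is ';' -> SEMI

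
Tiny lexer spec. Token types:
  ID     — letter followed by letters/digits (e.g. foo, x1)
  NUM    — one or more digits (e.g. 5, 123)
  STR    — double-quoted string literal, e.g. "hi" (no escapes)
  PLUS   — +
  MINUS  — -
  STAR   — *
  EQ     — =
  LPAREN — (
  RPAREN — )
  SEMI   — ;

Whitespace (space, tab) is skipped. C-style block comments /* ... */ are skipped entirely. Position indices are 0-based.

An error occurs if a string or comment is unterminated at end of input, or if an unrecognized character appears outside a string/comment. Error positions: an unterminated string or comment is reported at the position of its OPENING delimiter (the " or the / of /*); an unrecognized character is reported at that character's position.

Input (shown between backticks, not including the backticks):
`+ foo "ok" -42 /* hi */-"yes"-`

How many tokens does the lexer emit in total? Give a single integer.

pos=0: emit PLUS '+'
pos=2: emit ID 'foo' (now at pos=5)
pos=6: enter STRING mode
pos=6: emit STR "ok" (now at pos=10)
pos=11: emit MINUS '-'
pos=12: emit NUM '42' (now at pos=14)
pos=15: enter COMMENT mode (saw '/*')
exit COMMENT mode (now at pos=23)
pos=23: emit MINUS '-'
pos=24: enter STRING mode
pos=24: emit STR "yes" (now at pos=29)
pos=29: emit MINUS '-'
DONE. 8 tokens: [PLUS, ID, STR, MINUS, NUM, MINUS, STR, MINUS]

Answer: 8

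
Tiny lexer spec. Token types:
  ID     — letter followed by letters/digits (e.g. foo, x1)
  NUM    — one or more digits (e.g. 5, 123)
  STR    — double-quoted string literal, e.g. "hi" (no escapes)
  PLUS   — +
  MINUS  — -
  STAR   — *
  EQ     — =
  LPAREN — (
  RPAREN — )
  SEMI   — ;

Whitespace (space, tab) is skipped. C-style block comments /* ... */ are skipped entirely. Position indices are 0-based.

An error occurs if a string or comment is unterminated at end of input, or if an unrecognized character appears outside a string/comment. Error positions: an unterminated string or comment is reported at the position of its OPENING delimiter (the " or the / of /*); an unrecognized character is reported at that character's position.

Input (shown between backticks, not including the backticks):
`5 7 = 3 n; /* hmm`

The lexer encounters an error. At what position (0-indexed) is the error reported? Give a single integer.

Answer: 11

Derivation:
pos=0: emit NUM '5' (now at pos=1)
pos=2: emit NUM '7' (now at pos=3)
pos=4: emit EQ '='
pos=6: emit NUM '3' (now at pos=7)
pos=8: emit ID 'n' (now at pos=9)
pos=9: emit SEMI ';'
pos=11: enter COMMENT mode (saw '/*')
pos=11: ERROR — unterminated comment (reached EOF)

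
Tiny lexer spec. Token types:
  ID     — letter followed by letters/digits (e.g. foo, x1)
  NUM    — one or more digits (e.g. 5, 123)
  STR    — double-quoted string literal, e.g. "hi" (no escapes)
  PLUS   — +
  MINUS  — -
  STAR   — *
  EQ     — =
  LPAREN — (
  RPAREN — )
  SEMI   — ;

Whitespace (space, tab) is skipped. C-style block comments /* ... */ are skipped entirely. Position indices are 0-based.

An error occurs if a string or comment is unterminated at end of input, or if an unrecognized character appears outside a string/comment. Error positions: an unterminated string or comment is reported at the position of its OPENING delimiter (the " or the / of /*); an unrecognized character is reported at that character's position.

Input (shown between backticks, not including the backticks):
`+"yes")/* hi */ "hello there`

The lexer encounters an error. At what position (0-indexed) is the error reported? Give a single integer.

pos=0: emit PLUS '+'
pos=1: enter STRING mode
pos=1: emit STR "yes" (now at pos=6)
pos=6: emit RPAREN ')'
pos=7: enter COMMENT mode (saw '/*')
exit COMMENT mode (now at pos=15)
pos=16: enter STRING mode
pos=16: ERROR — unterminated string

Answer: 16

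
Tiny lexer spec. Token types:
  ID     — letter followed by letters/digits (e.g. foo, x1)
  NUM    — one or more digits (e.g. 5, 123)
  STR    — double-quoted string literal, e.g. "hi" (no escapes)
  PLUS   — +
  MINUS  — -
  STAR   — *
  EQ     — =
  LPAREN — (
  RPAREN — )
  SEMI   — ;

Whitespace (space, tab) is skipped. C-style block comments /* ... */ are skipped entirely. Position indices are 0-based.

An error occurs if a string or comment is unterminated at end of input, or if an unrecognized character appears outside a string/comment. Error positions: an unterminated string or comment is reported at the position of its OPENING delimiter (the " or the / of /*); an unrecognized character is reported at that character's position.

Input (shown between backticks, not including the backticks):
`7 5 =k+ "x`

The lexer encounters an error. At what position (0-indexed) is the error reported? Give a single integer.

pos=0: emit NUM '7' (now at pos=1)
pos=2: emit NUM '5' (now at pos=3)
pos=4: emit EQ '='
pos=5: emit ID 'k' (now at pos=6)
pos=6: emit PLUS '+'
pos=8: enter STRING mode
pos=8: ERROR — unterminated string

Answer: 8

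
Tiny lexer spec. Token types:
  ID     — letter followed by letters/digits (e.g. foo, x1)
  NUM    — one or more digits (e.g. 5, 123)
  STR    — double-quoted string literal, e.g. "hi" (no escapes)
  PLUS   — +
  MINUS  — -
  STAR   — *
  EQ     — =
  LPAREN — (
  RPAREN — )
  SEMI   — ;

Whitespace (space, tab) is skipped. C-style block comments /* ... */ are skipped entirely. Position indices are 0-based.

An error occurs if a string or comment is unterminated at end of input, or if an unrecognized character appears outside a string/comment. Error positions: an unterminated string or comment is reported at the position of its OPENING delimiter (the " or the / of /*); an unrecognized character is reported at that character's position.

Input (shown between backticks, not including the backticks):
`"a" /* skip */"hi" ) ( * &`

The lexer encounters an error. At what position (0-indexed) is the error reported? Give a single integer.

Answer: 25

Derivation:
pos=0: enter STRING mode
pos=0: emit STR "a" (now at pos=3)
pos=4: enter COMMENT mode (saw '/*')
exit COMMENT mode (now at pos=14)
pos=14: enter STRING mode
pos=14: emit STR "hi" (now at pos=18)
pos=19: emit RPAREN ')'
pos=21: emit LPAREN '('
pos=23: emit STAR '*'
pos=25: ERROR — unrecognized char '&'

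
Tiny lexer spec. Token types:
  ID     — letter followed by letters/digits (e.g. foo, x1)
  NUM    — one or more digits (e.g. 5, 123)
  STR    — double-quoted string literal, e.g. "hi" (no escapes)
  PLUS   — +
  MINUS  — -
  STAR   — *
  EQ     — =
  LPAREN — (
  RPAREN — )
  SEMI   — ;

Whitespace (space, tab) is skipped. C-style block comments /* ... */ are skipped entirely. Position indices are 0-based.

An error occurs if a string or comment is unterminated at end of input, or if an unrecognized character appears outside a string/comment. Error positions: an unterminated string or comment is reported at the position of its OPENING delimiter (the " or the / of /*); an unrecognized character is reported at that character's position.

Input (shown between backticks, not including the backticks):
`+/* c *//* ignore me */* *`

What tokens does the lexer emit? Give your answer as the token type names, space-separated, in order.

Answer: PLUS STAR STAR

Derivation:
pos=0: emit PLUS '+'
pos=1: enter COMMENT mode (saw '/*')
exit COMMENT mode (now at pos=8)
pos=8: enter COMMENT mode (saw '/*')
exit COMMENT mode (now at pos=23)
pos=23: emit STAR '*'
pos=25: emit STAR '*'
DONE. 3 tokens: [PLUS, STAR, STAR]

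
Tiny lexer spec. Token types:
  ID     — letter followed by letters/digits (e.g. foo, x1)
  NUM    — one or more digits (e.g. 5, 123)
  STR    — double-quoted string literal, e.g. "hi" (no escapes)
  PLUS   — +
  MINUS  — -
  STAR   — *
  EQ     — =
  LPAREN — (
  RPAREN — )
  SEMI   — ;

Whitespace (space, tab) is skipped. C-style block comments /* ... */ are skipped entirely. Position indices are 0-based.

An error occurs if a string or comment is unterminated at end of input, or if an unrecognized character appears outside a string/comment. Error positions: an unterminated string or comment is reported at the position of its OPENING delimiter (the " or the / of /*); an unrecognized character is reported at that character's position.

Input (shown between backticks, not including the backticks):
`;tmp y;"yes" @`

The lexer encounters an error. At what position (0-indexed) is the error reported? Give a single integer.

Answer: 13

Derivation:
pos=0: emit SEMI ';'
pos=1: emit ID 'tmp' (now at pos=4)
pos=5: emit ID 'y' (now at pos=6)
pos=6: emit SEMI ';'
pos=7: enter STRING mode
pos=7: emit STR "yes" (now at pos=12)
pos=13: ERROR — unrecognized char '@'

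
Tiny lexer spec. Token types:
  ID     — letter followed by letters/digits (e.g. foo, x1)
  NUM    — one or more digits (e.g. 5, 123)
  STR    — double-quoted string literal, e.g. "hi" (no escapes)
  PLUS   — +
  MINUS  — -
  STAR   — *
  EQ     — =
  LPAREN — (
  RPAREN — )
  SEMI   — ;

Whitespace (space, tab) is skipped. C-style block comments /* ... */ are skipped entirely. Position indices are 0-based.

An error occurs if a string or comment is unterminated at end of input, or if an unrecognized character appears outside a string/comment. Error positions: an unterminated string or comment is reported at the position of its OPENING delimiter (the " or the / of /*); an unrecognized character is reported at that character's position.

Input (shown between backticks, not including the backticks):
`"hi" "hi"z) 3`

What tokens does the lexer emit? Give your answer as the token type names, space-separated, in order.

Answer: STR STR ID RPAREN NUM

Derivation:
pos=0: enter STRING mode
pos=0: emit STR "hi" (now at pos=4)
pos=5: enter STRING mode
pos=5: emit STR "hi" (now at pos=9)
pos=9: emit ID 'z' (now at pos=10)
pos=10: emit RPAREN ')'
pos=12: emit NUM '3' (now at pos=13)
DONE. 5 tokens: [STR, STR, ID, RPAREN, NUM]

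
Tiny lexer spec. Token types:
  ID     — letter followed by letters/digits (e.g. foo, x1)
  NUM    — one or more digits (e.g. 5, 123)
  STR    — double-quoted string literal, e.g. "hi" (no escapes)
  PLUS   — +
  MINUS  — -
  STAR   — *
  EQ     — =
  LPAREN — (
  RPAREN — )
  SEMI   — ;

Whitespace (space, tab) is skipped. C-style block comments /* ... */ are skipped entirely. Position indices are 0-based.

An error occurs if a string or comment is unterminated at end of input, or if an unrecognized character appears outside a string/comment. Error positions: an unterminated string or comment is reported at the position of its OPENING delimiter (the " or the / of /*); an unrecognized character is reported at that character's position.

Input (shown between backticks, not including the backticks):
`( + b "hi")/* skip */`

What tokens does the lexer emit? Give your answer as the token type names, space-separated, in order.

pos=0: emit LPAREN '('
pos=2: emit PLUS '+'
pos=4: emit ID 'b' (now at pos=5)
pos=6: enter STRING mode
pos=6: emit STR "hi" (now at pos=10)
pos=10: emit RPAREN ')'
pos=11: enter COMMENT mode (saw '/*')
exit COMMENT mode (now at pos=21)
DONE. 5 tokens: [LPAREN, PLUS, ID, STR, RPAREN]

Answer: LPAREN PLUS ID STR RPAREN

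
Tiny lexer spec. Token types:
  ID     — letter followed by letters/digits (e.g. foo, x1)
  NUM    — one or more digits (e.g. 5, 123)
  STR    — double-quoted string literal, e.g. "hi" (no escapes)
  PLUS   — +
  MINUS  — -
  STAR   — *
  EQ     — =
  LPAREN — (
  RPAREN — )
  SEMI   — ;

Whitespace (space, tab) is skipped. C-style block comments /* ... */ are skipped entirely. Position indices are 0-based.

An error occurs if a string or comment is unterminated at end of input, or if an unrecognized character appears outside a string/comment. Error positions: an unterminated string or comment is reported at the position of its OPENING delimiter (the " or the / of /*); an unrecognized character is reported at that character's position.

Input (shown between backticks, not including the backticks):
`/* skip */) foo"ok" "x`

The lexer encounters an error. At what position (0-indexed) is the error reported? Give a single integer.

pos=0: enter COMMENT mode (saw '/*')
exit COMMENT mode (now at pos=10)
pos=10: emit RPAREN ')'
pos=12: emit ID 'foo' (now at pos=15)
pos=15: enter STRING mode
pos=15: emit STR "ok" (now at pos=19)
pos=20: enter STRING mode
pos=20: ERROR — unterminated string

Answer: 20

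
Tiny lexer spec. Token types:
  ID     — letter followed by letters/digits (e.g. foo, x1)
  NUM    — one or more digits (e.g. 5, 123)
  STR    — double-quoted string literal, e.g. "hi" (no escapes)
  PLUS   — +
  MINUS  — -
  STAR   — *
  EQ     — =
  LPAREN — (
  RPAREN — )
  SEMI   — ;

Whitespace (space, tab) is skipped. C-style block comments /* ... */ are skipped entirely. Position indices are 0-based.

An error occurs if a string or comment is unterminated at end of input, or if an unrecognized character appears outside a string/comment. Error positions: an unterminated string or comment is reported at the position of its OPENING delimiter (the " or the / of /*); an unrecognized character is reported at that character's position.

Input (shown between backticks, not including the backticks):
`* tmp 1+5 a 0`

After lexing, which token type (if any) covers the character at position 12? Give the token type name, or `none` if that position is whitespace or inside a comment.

pos=0: emit STAR '*'
pos=2: emit ID 'tmp' (now at pos=5)
pos=6: emit NUM '1' (now at pos=7)
pos=7: emit PLUS '+'
pos=8: emit NUM '5' (now at pos=9)
pos=10: emit ID 'a' (now at pos=11)
pos=12: emit NUM '0' (now at pos=13)
DONE. 7 tokens: [STAR, ID, NUM, PLUS, NUM, ID, NUM]
Position 12: char is '0' -> NUM

Answer: NUM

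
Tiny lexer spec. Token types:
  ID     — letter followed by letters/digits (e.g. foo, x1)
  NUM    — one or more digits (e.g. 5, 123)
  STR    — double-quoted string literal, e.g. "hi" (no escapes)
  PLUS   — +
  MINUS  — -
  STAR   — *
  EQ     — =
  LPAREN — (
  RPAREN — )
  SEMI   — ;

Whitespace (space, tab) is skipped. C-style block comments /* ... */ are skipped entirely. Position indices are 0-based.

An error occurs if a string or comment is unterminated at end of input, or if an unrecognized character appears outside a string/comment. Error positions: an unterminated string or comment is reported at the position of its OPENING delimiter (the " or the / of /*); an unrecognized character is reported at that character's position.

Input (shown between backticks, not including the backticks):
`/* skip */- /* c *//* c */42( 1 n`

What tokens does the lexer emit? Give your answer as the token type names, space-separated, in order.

pos=0: enter COMMENT mode (saw '/*')
exit COMMENT mode (now at pos=10)
pos=10: emit MINUS '-'
pos=12: enter COMMENT mode (saw '/*')
exit COMMENT mode (now at pos=19)
pos=19: enter COMMENT mode (saw '/*')
exit COMMENT mode (now at pos=26)
pos=26: emit NUM '42' (now at pos=28)
pos=28: emit LPAREN '('
pos=30: emit NUM '1' (now at pos=31)
pos=32: emit ID 'n' (now at pos=33)
DONE. 5 tokens: [MINUS, NUM, LPAREN, NUM, ID]

Answer: MINUS NUM LPAREN NUM ID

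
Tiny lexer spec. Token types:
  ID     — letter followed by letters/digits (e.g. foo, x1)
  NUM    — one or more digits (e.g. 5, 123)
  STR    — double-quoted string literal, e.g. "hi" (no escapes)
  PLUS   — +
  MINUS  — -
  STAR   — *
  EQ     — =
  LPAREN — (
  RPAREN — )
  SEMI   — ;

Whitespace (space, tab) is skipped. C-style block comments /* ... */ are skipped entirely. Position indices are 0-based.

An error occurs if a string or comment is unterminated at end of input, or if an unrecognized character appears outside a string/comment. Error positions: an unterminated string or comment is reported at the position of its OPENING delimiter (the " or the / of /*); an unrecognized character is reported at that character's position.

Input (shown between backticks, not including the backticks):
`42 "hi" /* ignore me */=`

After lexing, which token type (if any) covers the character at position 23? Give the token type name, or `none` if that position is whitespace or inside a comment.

pos=0: emit NUM '42' (now at pos=2)
pos=3: enter STRING mode
pos=3: emit STR "hi" (now at pos=7)
pos=8: enter COMMENT mode (saw '/*')
exit COMMENT mode (now at pos=23)
pos=23: emit EQ '='
DONE. 3 tokens: [NUM, STR, EQ]
Position 23: char is '=' -> EQ

Answer: EQ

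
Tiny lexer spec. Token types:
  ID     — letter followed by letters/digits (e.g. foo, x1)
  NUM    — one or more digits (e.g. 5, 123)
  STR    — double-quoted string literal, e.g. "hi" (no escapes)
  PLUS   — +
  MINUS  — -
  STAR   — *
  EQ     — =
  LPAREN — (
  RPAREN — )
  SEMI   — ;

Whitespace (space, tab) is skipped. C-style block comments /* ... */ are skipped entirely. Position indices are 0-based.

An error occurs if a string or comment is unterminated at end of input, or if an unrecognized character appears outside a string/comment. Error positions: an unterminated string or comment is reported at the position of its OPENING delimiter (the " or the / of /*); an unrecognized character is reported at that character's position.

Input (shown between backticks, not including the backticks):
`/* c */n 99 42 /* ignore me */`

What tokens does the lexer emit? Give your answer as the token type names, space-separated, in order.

pos=0: enter COMMENT mode (saw '/*')
exit COMMENT mode (now at pos=7)
pos=7: emit ID 'n' (now at pos=8)
pos=9: emit NUM '99' (now at pos=11)
pos=12: emit NUM '42' (now at pos=14)
pos=15: enter COMMENT mode (saw '/*')
exit COMMENT mode (now at pos=30)
DONE. 3 tokens: [ID, NUM, NUM]

Answer: ID NUM NUM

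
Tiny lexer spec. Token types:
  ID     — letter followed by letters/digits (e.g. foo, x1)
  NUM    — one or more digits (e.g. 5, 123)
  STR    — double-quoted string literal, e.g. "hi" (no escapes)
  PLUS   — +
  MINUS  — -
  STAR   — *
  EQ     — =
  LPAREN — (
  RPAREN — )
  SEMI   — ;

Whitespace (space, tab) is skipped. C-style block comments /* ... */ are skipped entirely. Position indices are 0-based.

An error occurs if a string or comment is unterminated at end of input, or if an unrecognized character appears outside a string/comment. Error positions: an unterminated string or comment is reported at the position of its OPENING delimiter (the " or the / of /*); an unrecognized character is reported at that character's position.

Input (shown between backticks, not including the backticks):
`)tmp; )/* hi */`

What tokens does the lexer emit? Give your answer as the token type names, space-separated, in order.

Answer: RPAREN ID SEMI RPAREN

Derivation:
pos=0: emit RPAREN ')'
pos=1: emit ID 'tmp' (now at pos=4)
pos=4: emit SEMI ';'
pos=6: emit RPAREN ')'
pos=7: enter COMMENT mode (saw '/*')
exit COMMENT mode (now at pos=15)
DONE. 4 tokens: [RPAREN, ID, SEMI, RPAREN]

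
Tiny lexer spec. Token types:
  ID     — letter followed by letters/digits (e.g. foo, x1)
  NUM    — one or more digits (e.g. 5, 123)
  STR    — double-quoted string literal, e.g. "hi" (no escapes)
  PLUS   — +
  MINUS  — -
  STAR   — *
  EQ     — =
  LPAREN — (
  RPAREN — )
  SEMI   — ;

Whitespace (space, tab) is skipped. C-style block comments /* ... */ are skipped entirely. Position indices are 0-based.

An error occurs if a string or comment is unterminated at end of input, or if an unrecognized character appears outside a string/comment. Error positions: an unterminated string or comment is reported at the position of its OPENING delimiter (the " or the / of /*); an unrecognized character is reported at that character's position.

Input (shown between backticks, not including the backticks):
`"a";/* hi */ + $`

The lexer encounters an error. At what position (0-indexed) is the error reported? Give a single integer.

pos=0: enter STRING mode
pos=0: emit STR "a" (now at pos=3)
pos=3: emit SEMI ';'
pos=4: enter COMMENT mode (saw '/*')
exit COMMENT mode (now at pos=12)
pos=13: emit PLUS '+'
pos=15: ERROR — unrecognized char '$'

Answer: 15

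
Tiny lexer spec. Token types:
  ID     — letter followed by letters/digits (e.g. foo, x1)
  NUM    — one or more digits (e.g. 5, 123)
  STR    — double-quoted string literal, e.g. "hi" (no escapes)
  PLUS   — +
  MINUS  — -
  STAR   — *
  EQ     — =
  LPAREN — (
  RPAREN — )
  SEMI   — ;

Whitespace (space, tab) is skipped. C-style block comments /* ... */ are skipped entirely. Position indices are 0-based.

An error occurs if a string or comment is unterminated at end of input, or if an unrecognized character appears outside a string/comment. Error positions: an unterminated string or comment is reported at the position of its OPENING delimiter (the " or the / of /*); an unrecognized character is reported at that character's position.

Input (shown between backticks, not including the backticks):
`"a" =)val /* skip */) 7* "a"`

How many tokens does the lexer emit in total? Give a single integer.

pos=0: enter STRING mode
pos=0: emit STR "a" (now at pos=3)
pos=4: emit EQ '='
pos=5: emit RPAREN ')'
pos=6: emit ID 'val' (now at pos=9)
pos=10: enter COMMENT mode (saw '/*')
exit COMMENT mode (now at pos=20)
pos=20: emit RPAREN ')'
pos=22: emit NUM '7' (now at pos=23)
pos=23: emit STAR '*'
pos=25: enter STRING mode
pos=25: emit STR "a" (now at pos=28)
DONE. 8 tokens: [STR, EQ, RPAREN, ID, RPAREN, NUM, STAR, STR]

Answer: 8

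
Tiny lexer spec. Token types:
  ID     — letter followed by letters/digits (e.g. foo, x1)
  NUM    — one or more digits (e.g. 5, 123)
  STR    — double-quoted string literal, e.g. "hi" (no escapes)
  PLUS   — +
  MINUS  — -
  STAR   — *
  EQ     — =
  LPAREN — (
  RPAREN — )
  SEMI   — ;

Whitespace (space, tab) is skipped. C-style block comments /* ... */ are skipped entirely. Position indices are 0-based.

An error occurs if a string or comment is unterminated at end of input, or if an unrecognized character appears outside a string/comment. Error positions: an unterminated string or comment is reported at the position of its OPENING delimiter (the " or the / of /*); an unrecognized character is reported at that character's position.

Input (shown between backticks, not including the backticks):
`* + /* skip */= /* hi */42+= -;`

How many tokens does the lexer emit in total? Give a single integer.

Answer: 8

Derivation:
pos=0: emit STAR '*'
pos=2: emit PLUS '+'
pos=4: enter COMMENT mode (saw '/*')
exit COMMENT mode (now at pos=14)
pos=14: emit EQ '='
pos=16: enter COMMENT mode (saw '/*')
exit COMMENT mode (now at pos=24)
pos=24: emit NUM '42' (now at pos=26)
pos=26: emit PLUS '+'
pos=27: emit EQ '='
pos=29: emit MINUS '-'
pos=30: emit SEMI ';'
DONE. 8 tokens: [STAR, PLUS, EQ, NUM, PLUS, EQ, MINUS, SEMI]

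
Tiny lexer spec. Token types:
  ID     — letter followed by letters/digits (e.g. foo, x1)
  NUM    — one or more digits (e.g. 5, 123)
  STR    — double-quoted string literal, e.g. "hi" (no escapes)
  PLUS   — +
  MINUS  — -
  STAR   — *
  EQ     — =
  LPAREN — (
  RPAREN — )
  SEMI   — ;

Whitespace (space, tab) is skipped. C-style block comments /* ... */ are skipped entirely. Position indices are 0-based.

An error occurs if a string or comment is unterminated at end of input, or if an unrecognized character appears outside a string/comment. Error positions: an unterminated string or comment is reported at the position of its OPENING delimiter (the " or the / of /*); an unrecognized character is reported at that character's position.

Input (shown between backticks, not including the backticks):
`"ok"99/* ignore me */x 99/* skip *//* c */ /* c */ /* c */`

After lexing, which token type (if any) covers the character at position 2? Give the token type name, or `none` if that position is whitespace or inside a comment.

pos=0: enter STRING mode
pos=0: emit STR "ok" (now at pos=4)
pos=4: emit NUM '99' (now at pos=6)
pos=6: enter COMMENT mode (saw '/*')
exit COMMENT mode (now at pos=21)
pos=21: emit ID 'x' (now at pos=22)
pos=23: emit NUM '99' (now at pos=25)
pos=25: enter COMMENT mode (saw '/*')
exit COMMENT mode (now at pos=35)
pos=35: enter COMMENT mode (saw '/*')
exit COMMENT mode (now at pos=42)
pos=43: enter COMMENT mode (saw '/*')
exit COMMENT mode (now at pos=50)
pos=51: enter COMMENT mode (saw '/*')
exit COMMENT mode (now at pos=58)
DONE. 4 tokens: [STR, NUM, ID, NUM]
Position 2: char is 'k' -> STR

Answer: STR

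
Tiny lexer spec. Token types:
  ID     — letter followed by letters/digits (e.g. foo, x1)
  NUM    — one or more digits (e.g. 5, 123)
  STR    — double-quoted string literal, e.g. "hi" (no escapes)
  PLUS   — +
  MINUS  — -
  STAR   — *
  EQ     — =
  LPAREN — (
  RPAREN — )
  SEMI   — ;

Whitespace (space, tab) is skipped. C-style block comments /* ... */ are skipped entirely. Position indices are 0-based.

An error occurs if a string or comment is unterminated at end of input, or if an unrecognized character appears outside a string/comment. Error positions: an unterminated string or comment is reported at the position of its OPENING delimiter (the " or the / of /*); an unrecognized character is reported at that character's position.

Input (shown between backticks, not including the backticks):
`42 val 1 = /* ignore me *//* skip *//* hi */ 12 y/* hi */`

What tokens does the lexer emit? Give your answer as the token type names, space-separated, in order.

Answer: NUM ID NUM EQ NUM ID

Derivation:
pos=0: emit NUM '42' (now at pos=2)
pos=3: emit ID 'val' (now at pos=6)
pos=7: emit NUM '1' (now at pos=8)
pos=9: emit EQ '='
pos=11: enter COMMENT mode (saw '/*')
exit COMMENT mode (now at pos=26)
pos=26: enter COMMENT mode (saw '/*')
exit COMMENT mode (now at pos=36)
pos=36: enter COMMENT mode (saw '/*')
exit COMMENT mode (now at pos=44)
pos=45: emit NUM '12' (now at pos=47)
pos=48: emit ID 'y' (now at pos=49)
pos=49: enter COMMENT mode (saw '/*')
exit COMMENT mode (now at pos=57)
DONE. 6 tokens: [NUM, ID, NUM, EQ, NUM, ID]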